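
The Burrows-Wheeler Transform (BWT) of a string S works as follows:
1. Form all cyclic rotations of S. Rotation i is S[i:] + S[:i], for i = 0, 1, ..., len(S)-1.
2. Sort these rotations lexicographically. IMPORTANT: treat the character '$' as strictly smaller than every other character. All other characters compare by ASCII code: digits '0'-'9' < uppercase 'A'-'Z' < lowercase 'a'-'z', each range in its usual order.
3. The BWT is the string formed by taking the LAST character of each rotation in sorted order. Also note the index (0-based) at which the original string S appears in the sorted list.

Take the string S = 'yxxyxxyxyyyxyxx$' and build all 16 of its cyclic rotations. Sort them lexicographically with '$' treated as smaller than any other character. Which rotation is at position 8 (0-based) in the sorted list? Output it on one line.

Answer: xyyyxyxx$yxxyxxy

Derivation:
All 16 rotations (rotation i = S[i:]+S[:i]):
  rot[0] = yxxyxxyxyyyxyxx$
  rot[1] = xxyxxyxyyyxyxx$y
  rot[2] = xyxxyxyyyxyxx$yx
  rot[3] = yxxyxyyyxyxx$yxx
  rot[4] = xxyxyyyxyxx$yxxy
  rot[5] = xyxyyyxyxx$yxxyx
  rot[6] = yxyyyxyxx$yxxyxx
  rot[7] = xyyyxyxx$yxxyxxy
  rot[8] = yyyxyxx$yxxyxxyx
  rot[9] = yyxyxx$yxxyxxyxy
  rot[10] = yxyxx$yxxyxxyxyy
  rot[11] = xyxx$yxxyxxyxyyy
  rot[12] = yxx$yxxyxxyxyyyx
  rot[13] = xx$yxxyxxyxyyyxy
  rot[14] = x$yxxyxxyxyyyxyx
  rot[15] = $yxxyxxyxyyyxyxx
Sorted (with $ < everything):
  sorted[0] = $yxxyxxyxyyyxyxx
  sorted[1] = x$yxxyxxyxyyyxyx
  sorted[2] = xx$yxxyxxyxyyyxy
  sorted[3] = xxyxxyxyyyxyxx$y
  sorted[4] = xxyxyyyxyxx$yxxy
  sorted[5] = xyxx$yxxyxxyxyyy
  sorted[6] = xyxxyxyyyxyxx$yx
  sorted[7] = xyxyyyxyxx$yxxyx
  sorted[8] = xyyyxyxx$yxxyxxy
  sorted[9] = yxx$yxxyxxyxyyyx
  sorted[10] = yxxyxxyxyyyxyxx$
  sorted[11] = yxxyxyyyxyxx$yxx
  sorted[12] = yxyxx$yxxyxxyxyy
  sorted[13] = yxyyyxyxx$yxxyxx
  sorted[14] = yyxyxx$yxxyxxyxy
  sorted[15] = yyyxyxx$yxxyxxyx
sorted[8] = xyyyxyxx$yxxyxxy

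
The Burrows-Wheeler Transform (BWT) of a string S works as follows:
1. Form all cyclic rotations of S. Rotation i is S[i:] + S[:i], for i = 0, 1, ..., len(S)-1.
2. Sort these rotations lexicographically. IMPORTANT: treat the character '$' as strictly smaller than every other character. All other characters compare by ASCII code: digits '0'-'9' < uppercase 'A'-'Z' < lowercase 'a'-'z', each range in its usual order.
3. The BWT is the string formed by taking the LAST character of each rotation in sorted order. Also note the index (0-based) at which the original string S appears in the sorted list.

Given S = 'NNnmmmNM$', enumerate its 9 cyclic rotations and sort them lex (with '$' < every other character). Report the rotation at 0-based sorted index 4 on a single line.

All 9 rotations (rotation i = S[i:]+S[:i]):
  rot[0] = NNnmmmNM$
  rot[1] = NnmmmNM$N
  rot[2] = nmmmNM$NN
  rot[3] = mmmNM$NNn
  rot[4] = mmNM$NNnm
  rot[5] = mNM$NNnmm
  rot[6] = NM$NNnmmm
  rot[7] = M$NNnmmmN
  rot[8] = $NNnmmmNM
Sorted (with $ < everything):
  sorted[0] = $NNnmmmNM
  sorted[1] = M$NNnmmmN
  sorted[2] = NM$NNnmmm
  sorted[3] = NNnmmmNM$
  sorted[4] = NnmmmNM$N
  sorted[5] = mNM$NNnmm
  sorted[6] = mmNM$NNnm
  sorted[7] = mmmNM$NNn
  sorted[8] = nmmmNM$NN
sorted[4] = NnmmmNM$N

Answer: NnmmmNM$N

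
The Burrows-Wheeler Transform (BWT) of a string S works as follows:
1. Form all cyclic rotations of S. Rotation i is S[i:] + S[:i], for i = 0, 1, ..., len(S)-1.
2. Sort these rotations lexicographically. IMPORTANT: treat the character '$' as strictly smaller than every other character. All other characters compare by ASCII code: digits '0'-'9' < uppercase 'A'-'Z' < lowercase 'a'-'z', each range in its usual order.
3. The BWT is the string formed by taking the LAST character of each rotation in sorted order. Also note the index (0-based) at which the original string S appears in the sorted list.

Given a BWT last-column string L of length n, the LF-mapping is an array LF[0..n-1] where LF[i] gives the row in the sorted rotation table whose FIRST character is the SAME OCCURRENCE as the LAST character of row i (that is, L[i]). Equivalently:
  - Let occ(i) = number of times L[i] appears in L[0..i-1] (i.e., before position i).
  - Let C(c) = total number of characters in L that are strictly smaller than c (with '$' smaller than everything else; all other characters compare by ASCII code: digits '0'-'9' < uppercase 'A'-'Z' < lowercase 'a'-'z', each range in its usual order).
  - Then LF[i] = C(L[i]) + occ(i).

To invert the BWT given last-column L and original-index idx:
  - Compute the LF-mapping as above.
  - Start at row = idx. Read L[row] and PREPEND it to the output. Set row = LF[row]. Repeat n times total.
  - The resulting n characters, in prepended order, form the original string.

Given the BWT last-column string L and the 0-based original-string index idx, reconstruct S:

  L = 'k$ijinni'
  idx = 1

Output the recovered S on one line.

LF mapping: 5 0 1 4 2 6 7 3
Walk LF starting at row 1, prepending L[row]:
  step 1: row=1, L[1]='$', prepend. Next row=LF[1]=0
  step 2: row=0, L[0]='k', prepend. Next row=LF[0]=5
  step 3: row=5, L[5]='n', prepend. Next row=LF[5]=6
  step 4: row=6, L[6]='n', prepend. Next row=LF[6]=7
  step 5: row=7, L[7]='i', prepend. Next row=LF[7]=3
  step 6: row=3, L[3]='j', prepend. Next row=LF[3]=4
  step 7: row=4, L[4]='i', prepend. Next row=LF[4]=2
  step 8: row=2, L[2]='i', prepend. Next row=LF[2]=1
Reversed output: iijinnk$

Answer: iijinnk$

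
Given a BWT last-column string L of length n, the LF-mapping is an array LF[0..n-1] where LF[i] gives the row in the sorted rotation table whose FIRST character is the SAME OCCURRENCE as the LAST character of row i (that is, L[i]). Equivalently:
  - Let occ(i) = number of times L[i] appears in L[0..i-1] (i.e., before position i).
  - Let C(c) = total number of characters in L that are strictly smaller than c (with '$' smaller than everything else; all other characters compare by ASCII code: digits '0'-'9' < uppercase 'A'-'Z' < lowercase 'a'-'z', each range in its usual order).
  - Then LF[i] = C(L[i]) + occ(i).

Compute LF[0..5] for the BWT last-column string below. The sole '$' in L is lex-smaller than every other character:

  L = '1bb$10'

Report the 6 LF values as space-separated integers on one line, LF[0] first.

Char counts: '$':1, '0':1, '1':2, 'b':2
C (first-col start): C('$')=0, C('0')=1, C('1')=2, C('b')=4
L[0]='1': occ=0, LF[0]=C('1')+0=2+0=2
L[1]='b': occ=0, LF[1]=C('b')+0=4+0=4
L[2]='b': occ=1, LF[2]=C('b')+1=4+1=5
L[3]='$': occ=0, LF[3]=C('$')+0=0+0=0
L[4]='1': occ=1, LF[4]=C('1')+1=2+1=3
L[5]='0': occ=0, LF[5]=C('0')+0=1+0=1

Answer: 2 4 5 0 3 1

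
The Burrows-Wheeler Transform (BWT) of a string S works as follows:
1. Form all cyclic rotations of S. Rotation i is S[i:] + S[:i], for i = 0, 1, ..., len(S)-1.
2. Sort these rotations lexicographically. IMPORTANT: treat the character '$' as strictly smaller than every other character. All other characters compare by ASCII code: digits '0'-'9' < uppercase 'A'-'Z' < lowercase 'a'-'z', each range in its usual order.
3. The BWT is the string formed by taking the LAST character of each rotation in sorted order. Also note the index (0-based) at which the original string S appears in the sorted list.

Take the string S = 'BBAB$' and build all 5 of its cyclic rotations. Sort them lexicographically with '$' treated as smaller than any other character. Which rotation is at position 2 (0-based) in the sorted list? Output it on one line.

All 5 rotations (rotation i = S[i:]+S[:i]):
  rot[0] = BBAB$
  rot[1] = BAB$B
  rot[2] = AB$BB
  rot[3] = B$BBA
  rot[4] = $BBAB
Sorted (with $ < everything):
  sorted[0] = $BBAB
  sorted[1] = AB$BB
  sorted[2] = B$BBA
  sorted[3] = BAB$B
  sorted[4] = BBAB$
sorted[2] = B$BBA

Answer: B$BBA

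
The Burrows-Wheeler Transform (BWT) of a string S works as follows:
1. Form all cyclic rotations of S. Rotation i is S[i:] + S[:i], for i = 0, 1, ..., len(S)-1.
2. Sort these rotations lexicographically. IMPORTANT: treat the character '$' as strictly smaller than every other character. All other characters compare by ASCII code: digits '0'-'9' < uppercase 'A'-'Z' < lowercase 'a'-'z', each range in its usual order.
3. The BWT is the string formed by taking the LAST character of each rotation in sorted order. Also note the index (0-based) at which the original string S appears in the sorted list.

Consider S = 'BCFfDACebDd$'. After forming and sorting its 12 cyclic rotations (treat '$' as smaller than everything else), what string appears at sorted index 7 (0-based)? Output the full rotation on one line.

Answer: FfDACebDd$BC

Derivation:
All 12 rotations (rotation i = S[i:]+S[:i]):
  rot[0] = BCFfDACebDd$
  rot[1] = CFfDACebDd$B
  rot[2] = FfDACebDd$BC
  rot[3] = fDACebDd$BCF
  rot[4] = DACebDd$BCFf
  rot[5] = ACebDd$BCFfD
  rot[6] = CebDd$BCFfDA
  rot[7] = ebDd$BCFfDAC
  rot[8] = bDd$BCFfDACe
  rot[9] = Dd$BCFfDACeb
  rot[10] = d$BCFfDACebD
  rot[11] = $BCFfDACebDd
Sorted (with $ < everything):
  sorted[0] = $BCFfDACebDd
  sorted[1] = ACebDd$BCFfD
  sorted[2] = BCFfDACebDd$
  sorted[3] = CFfDACebDd$B
  sorted[4] = CebDd$BCFfDA
  sorted[5] = DACebDd$BCFf
  sorted[6] = Dd$BCFfDACeb
  sorted[7] = FfDACebDd$BC
  sorted[8] = bDd$BCFfDACe
  sorted[9] = d$BCFfDACebD
  sorted[10] = ebDd$BCFfDAC
  sorted[11] = fDACebDd$BCF
sorted[7] = FfDACebDd$BC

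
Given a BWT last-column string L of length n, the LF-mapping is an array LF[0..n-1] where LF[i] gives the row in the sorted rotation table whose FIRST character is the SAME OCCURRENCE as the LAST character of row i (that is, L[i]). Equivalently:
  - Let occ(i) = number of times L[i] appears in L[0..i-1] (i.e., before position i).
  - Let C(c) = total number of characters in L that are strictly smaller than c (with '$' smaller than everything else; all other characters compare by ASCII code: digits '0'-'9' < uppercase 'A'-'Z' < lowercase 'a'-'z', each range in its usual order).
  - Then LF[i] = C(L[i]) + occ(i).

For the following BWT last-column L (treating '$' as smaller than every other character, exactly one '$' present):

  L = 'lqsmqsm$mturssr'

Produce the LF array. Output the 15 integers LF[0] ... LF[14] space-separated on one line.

Char counts: '$':1, 'l':1, 'm':3, 'q':2, 'r':2, 's':4, 't':1, 'u':1
C (first-col start): C('$')=0, C('l')=1, C('m')=2, C('q')=5, C('r')=7, C('s')=9, C('t')=13, C('u')=14
L[0]='l': occ=0, LF[0]=C('l')+0=1+0=1
L[1]='q': occ=0, LF[1]=C('q')+0=5+0=5
L[2]='s': occ=0, LF[2]=C('s')+0=9+0=9
L[3]='m': occ=0, LF[3]=C('m')+0=2+0=2
L[4]='q': occ=1, LF[4]=C('q')+1=5+1=6
L[5]='s': occ=1, LF[5]=C('s')+1=9+1=10
L[6]='m': occ=1, LF[6]=C('m')+1=2+1=3
L[7]='$': occ=0, LF[7]=C('$')+0=0+0=0
L[8]='m': occ=2, LF[8]=C('m')+2=2+2=4
L[9]='t': occ=0, LF[9]=C('t')+0=13+0=13
L[10]='u': occ=0, LF[10]=C('u')+0=14+0=14
L[11]='r': occ=0, LF[11]=C('r')+0=7+0=7
L[12]='s': occ=2, LF[12]=C('s')+2=9+2=11
L[13]='s': occ=3, LF[13]=C('s')+3=9+3=12
L[14]='r': occ=1, LF[14]=C('r')+1=7+1=8

Answer: 1 5 9 2 6 10 3 0 4 13 14 7 11 12 8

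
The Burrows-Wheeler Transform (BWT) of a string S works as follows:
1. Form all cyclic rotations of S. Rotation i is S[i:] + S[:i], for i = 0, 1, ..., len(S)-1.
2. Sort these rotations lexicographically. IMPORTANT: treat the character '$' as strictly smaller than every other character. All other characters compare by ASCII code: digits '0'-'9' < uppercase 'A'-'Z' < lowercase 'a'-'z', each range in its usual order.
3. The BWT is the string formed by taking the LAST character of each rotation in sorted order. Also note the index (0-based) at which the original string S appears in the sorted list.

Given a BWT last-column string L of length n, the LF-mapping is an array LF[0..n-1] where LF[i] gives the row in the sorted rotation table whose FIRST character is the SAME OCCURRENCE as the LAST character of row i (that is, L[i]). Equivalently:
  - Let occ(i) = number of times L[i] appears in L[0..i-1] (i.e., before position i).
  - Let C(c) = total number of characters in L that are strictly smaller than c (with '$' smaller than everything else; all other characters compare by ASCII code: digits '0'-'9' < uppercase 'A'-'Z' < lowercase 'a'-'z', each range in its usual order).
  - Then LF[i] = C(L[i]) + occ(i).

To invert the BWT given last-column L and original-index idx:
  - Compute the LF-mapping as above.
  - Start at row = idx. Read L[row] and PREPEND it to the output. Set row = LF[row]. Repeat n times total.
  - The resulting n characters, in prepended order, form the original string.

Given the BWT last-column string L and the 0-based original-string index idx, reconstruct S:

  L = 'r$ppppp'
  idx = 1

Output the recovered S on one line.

Answer: pppppr$

Derivation:
LF mapping: 6 0 1 2 3 4 5
Walk LF starting at row 1, prepending L[row]:
  step 1: row=1, L[1]='$', prepend. Next row=LF[1]=0
  step 2: row=0, L[0]='r', prepend. Next row=LF[0]=6
  step 3: row=6, L[6]='p', prepend. Next row=LF[6]=5
  step 4: row=5, L[5]='p', prepend. Next row=LF[5]=4
  step 5: row=4, L[4]='p', prepend. Next row=LF[4]=3
  step 6: row=3, L[3]='p', prepend. Next row=LF[3]=2
  step 7: row=2, L[2]='p', prepend. Next row=LF[2]=1
Reversed output: pppppr$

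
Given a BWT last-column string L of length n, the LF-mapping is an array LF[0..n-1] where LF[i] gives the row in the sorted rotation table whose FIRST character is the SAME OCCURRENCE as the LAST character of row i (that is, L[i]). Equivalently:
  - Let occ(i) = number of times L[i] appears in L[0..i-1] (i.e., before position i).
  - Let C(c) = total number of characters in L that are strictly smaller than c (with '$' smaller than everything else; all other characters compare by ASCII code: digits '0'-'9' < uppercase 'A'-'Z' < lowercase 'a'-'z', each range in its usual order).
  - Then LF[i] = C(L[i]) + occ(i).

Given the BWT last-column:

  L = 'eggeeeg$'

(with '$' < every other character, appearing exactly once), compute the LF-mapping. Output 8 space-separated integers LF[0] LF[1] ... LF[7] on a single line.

Char counts: '$':1, 'e':4, 'g':3
C (first-col start): C('$')=0, C('e')=1, C('g')=5
L[0]='e': occ=0, LF[0]=C('e')+0=1+0=1
L[1]='g': occ=0, LF[1]=C('g')+0=5+0=5
L[2]='g': occ=1, LF[2]=C('g')+1=5+1=6
L[3]='e': occ=1, LF[3]=C('e')+1=1+1=2
L[4]='e': occ=2, LF[4]=C('e')+2=1+2=3
L[5]='e': occ=3, LF[5]=C('e')+3=1+3=4
L[6]='g': occ=2, LF[6]=C('g')+2=5+2=7
L[7]='$': occ=0, LF[7]=C('$')+0=0+0=0

Answer: 1 5 6 2 3 4 7 0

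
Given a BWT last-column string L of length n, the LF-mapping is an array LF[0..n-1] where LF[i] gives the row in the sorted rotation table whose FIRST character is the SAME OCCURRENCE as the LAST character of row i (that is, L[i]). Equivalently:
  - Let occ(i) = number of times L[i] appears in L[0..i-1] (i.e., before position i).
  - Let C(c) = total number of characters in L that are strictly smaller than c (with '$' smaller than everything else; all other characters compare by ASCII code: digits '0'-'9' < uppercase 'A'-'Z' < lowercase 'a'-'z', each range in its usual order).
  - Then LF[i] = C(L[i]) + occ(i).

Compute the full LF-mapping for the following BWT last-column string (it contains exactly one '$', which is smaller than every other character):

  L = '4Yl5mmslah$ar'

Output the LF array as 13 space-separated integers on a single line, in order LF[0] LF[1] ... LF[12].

Char counts: '$':1, '4':1, '5':1, 'Y':1, 'a':2, 'h':1, 'l':2, 'm':2, 'r':1, 's':1
C (first-col start): C('$')=0, C('4')=1, C('5')=2, C('Y')=3, C('a')=4, C('h')=6, C('l')=7, C('m')=9, C('r')=11, C('s')=12
L[0]='4': occ=0, LF[0]=C('4')+0=1+0=1
L[1]='Y': occ=0, LF[1]=C('Y')+0=3+0=3
L[2]='l': occ=0, LF[2]=C('l')+0=7+0=7
L[3]='5': occ=0, LF[3]=C('5')+0=2+0=2
L[4]='m': occ=0, LF[4]=C('m')+0=9+0=9
L[5]='m': occ=1, LF[5]=C('m')+1=9+1=10
L[6]='s': occ=0, LF[6]=C('s')+0=12+0=12
L[7]='l': occ=1, LF[7]=C('l')+1=7+1=8
L[8]='a': occ=0, LF[8]=C('a')+0=4+0=4
L[9]='h': occ=0, LF[9]=C('h')+0=6+0=6
L[10]='$': occ=0, LF[10]=C('$')+0=0+0=0
L[11]='a': occ=1, LF[11]=C('a')+1=4+1=5
L[12]='r': occ=0, LF[12]=C('r')+0=11+0=11

Answer: 1 3 7 2 9 10 12 8 4 6 0 5 11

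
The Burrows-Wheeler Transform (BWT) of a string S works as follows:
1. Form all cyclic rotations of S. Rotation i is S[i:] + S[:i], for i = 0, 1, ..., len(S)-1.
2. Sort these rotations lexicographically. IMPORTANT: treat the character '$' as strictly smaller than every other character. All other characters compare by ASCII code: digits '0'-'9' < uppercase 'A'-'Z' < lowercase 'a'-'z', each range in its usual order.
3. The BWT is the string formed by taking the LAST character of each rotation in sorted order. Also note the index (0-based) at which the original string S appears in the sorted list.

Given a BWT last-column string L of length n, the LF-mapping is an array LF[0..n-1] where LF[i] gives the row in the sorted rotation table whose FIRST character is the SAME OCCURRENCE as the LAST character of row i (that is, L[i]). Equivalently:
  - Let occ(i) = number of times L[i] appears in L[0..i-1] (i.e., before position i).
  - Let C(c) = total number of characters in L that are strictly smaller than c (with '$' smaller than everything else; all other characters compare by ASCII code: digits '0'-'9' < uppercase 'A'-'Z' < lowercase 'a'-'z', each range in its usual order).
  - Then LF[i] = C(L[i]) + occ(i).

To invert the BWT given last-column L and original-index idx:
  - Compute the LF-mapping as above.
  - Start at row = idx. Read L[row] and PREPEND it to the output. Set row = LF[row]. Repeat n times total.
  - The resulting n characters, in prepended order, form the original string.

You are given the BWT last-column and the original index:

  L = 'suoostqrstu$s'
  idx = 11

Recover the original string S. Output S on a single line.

Answer: uooqsrssutts$

Derivation:
LF mapping: 5 11 1 2 6 9 3 4 7 10 12 0 8
Walk LF starting at row 11, prepending L[row]:
  step 1: row=11, L[11]='$', prepend. Next row=LF[11]=0
  step 2: row=0, L[0]='s', prepend. Next row=LF[0]=5
  step 3: row=5, L[5]='t', prepend. Next row=LF[5]=9
  step 4: row=9, L[9]='t', prepend. Next row=LF[9]=10
  step 5: row=10, L[10]='u', prepend. Next row=LF[10]=12
  step 6: row=12, L[12]='s', prepend. Next row=LF[12]=8
  step 7: row=8, L[8]='s', prepend. Next row=LF[8]=7
  step 8: row=7, L[7]='r', prepend. Next row=LF[7]=4
  step 9: row=4, L[4]='s', prepend. Next row=LF[4]=6
  step 10: row=6, L[6]='q', prepend. Next row=LF[6]=3
  step 11: row=3, L[3]='o', prepend. Next row=LF[3]=2
  step 12: row=2, L[2]='o', prepend. Next row=LF[2]=1
  step 13: row=1, L[1]='u', prepend. Next row=LF[1]=11
Reversed output: uooqsrssutts$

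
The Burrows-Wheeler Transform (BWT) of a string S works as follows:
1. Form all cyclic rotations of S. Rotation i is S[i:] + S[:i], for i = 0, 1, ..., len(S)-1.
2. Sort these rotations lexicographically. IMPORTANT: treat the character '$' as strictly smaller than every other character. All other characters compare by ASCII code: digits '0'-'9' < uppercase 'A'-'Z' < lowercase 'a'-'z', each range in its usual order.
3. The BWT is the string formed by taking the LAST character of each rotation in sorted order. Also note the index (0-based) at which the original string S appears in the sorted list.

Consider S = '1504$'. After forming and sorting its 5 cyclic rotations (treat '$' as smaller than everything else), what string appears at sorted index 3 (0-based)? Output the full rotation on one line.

Answer: 4$150

Derivation:
All 5 rotations (rotation i = S[i:]+S[:i]):
  rot[0] = 1504$
  rot[1] = 504$1
  rot[2] = 04$15
  rot[3] = 4$150
  rot[4] = $1504
Sorted (with $ < everything):
  sorted[0] = $1504
  sorted[1] = 04$15
  sorted[2] = 1504$
  sorted[3] = 4$150
  sorted[4] = 504$1
sorted[3] = 4$150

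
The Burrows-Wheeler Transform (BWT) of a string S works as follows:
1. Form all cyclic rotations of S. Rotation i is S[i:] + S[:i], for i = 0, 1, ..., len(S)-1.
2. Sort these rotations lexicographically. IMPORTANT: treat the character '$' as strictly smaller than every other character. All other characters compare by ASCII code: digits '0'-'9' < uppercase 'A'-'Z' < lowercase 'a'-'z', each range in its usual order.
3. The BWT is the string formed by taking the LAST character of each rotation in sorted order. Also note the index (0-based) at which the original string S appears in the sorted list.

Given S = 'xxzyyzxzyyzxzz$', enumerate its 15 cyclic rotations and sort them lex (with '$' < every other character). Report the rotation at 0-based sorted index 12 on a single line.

Answer: zyyzxzyyzxzz$xx

Derivation:
All 15 rotations (rotation i = S[i:]+S[:i]):
  rot[0] = xxzyyzxzyyzxzz$
  rot[1] = xzyyzxzyyzxzz$x
  rot[2] = zyyzxzyyzxzz$xx
  rot[3] = yyzxzyyzxzz$xxz
  rot[4] = yzxzyyzxzz$xxzy
  rot[5] = zxzyyzxzz$xxzyy
  rot[6] = xzyyzxzz$xxzyyz
  rot[7] = zyyzxzz$xxzyyzx
  rot[8] = yyzxzz$xxzyyzxz
  rot[9] = yzxzz$xxzyyzxzy
  rot[10] = zxzz$xxzyyzxzyy
  rot[11] = xzz$xxzyyzxzyyz
  rot[12] = zz$xxzyyzxzyyzx
  rot[13] = z$xxzyyzxzyyzxz
  rot[14] = $xxzyyzxzyyzxzz
Sorted (with $ < everything):
  sorted[0] = $xxzyyzxzyyzxzz
  sorted[1] = xxzyyzxzyyzxzz$
  sorted[2] = xzyyzxzyyzxzz$x
  sorted[3] = xzyyzxzz$xxzyyz
  sorted[4] = xzz$xxzyyzxzyyz
  sorted[5] = yyzxzyyzxzz$xxz
  sorted[6] = yyzxzz$xxzyyzxz
  sorted[7] = yzxzyyzxzz$xxzy
  sorted[8] = yzxzz$xxzyyzxzy
  sorted[9] = z$xxzyyzxzyyzxz
  sorted[10] = zxzyyzxzz$xxzyy
  sorted[11] = zxzz$xxzyyzxzyy
  sorted[12] = zyyzxzyyzxzz$xx
  sorted[13] = zyyzxzz$xxzyyzx
  sorted[14] = zz$xxzyyzxzyyzx
sorted[12] = zyyzxzyyzxzz$xx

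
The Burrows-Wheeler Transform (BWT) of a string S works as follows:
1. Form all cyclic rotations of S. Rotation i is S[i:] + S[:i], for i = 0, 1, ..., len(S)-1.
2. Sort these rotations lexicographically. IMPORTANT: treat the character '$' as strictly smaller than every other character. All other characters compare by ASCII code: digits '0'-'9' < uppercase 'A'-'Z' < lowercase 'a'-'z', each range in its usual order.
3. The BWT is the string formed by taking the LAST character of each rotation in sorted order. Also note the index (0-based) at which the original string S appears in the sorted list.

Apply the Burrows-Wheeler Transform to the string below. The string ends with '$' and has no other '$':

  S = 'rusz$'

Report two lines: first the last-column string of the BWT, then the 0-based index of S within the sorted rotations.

Answer: z$urs
1

Derivation:
All 5 rotations (rotation i = S[i:]+S[:i]):
  rot[0] = rusz$
  rot[1] = usz$r
  rot[2] = sz$ru
  rot[3] = z$rus
  rot[4] = $rusz
Sorted (with $ < everything):
  sorted[0] = $rusz  (last char: 'z')
  sorted[1] = rusz$  (last char: '$')
  sorted[2] = sz$ru  (last char: 'u')
  sorted[3] = usz$r  (last char: 'r')
  sorted[4] = z$rus  (last char: 's')
Last column: z$urs
Original string S is at sorted index 1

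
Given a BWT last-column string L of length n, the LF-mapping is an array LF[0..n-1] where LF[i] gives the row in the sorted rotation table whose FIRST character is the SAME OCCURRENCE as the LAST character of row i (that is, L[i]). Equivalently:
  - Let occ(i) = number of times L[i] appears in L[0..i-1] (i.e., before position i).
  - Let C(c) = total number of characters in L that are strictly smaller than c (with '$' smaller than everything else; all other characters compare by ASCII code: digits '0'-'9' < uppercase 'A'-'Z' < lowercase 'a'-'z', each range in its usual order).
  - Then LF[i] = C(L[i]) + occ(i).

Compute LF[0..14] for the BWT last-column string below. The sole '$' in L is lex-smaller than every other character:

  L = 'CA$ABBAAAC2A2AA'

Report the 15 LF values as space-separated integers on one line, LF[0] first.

Answer: 13 3 0 4 11 12 5 6 7 14 1 8 2 9 10

Derivation:
Char counts: '$':1, '2':2, 'A':8, 'B':2, 'C':2
C (first-col start): C('$')=0, C('2')=1, C('A')=3, C('B')=11, C('C')=13
L[0]='C': occ=0, LF[0]=C('C')+0=13+0=13
L[1]='A': occ=0, LF[1]=C('A')+0=3+0=3
L[2]='$': occ=0, LF[2]=C('$')+0=0+0=0
L[3]='A': occ=1, LF[3]=C('A')+1=3+1=4
L[4]='B': occ=0, LF[4]=C('B')+0=11+0=11
L[5]='B': occ=1, LF[5]=C('B')+1=11+1=12
L[6]='A': occ=2, LF[6]=C('A')+2=3+2=5
L[7]='A': occ=3, LF[7]=C('A')+3=3+3=6
L[8]='A': occ=4, LF[8]=C('A')+4=3+4=7
L[9]='C': occ=1, LF[9]=C('C')+1=13+1=14
L[10]='2': occ=0, LF[10]=C('2')+0=1+0=1
L[11]='A': occ=5, LF[11]=C('A')+5=3+5=8
L[12]='2': occ=1, LF[12]=C('2')+1=1+1=2
L[13]='A': occ=6, LF[13]=C('A')+6=3+6=9
L[14]='A': occ=7, LF[14]=C('A')+7=3+7=10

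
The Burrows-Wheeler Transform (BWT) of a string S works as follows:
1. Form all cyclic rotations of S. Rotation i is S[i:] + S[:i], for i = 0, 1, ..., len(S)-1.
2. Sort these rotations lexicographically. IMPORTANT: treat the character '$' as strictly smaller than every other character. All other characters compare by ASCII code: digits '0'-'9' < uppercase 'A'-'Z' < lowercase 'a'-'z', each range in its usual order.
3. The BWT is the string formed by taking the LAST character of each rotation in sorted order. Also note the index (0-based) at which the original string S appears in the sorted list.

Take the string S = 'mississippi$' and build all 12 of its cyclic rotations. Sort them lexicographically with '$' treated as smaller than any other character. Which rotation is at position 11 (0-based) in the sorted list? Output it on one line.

Answer: ssissippi$mi

Derivation:
All 12 rotations (rotation i = S[i:]+S[:i]):
  rot[0] = mississippi$
  rot[1] = ississippi$m
  rot[2] = ssissippi$mi
  rot[3] = sissippi$mis
  rot[4] = issippi$miss
  rot[5] = ssippi$missi
  rot[6] = sippi$missis
  rot[7] = ippi$mississ
  rot[8] = ppi$mississi
  rot[9] = pi$mississip
  rot[10] = i$mississipp
  rot[11] = $mississippi
Sorted (with $ < everything):
  sorted[0] = $mississippi
  sorted[1] = i$mississipp
  sorted[2] = ippi$mississ
  sorted[3] = issippi$miss
  sorted[4] = ississippi$m
  sorted[5] = mississippi$
  sorted[6] = pi$mississip
  sorted[7] = ppi$mississi
  sorted[8] = sippi$missis
  sorted[9] = sissippi$mis
  sorted[10] = ssippi$missi
  sorted[11] = ssissippi$mi
sorted[11] = ssissippi$mi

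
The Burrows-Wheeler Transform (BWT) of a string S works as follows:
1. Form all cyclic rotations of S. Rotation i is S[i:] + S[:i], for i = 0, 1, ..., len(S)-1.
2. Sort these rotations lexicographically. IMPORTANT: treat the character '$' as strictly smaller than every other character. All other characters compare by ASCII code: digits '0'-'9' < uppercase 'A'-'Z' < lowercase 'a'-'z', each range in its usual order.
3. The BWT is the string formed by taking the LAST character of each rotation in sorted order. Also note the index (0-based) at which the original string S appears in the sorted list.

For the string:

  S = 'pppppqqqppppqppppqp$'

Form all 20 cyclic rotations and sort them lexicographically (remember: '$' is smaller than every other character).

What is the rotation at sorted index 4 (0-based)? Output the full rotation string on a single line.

All 20 rotations (rotation i = S[i:]+S[:i]):
  rot[0] = pppppqqqppppqppppqp$
  rot[1] = ppppqqqppppqppppqp$p
  rot[2] = pppqqqppppqppppqp$pp
  rot[3] = ppqqqppppqppppqp$ppp
  rot[4] = pqqqppppqppppqp$pppp
  rot[5] = qqqppppqppppqp$ppppp
  rot[6] = qqppppqppppqp$pppppq
  rot[7] = qppppqppppqp$pppppqq
  rot[8] = ppppqppppqp$pppppqqq
  rot[9] = pppqppppqp$pppppqqqp
  rot[10] = ppqppppqp$pppppqqqpp
  rot[11] = pqppppqp$pppppqqqppp
  rot[12] = qppppqp$pppppqqqpppp
  rot[13] = ppppqp$pppppqqqppppq
  rot[14] = pppqp$pppppqqqppppqp
  rot[15] = ppqp$pppppqqqppppqpp
  rot[16] = pqp$pppppqqqppppqppp
  rot[17] = qp$pppppqqqppppqpppp
  rot[18] = p$pppppqqqppppqppppq
  rot[19] = $pppppqqqppppqppppqp
Sorted (with $ < everything):
  sorted[0] = $pppppqqqppppqppppqp
  sorted[1] = p$pppppqqqppppqppppq
  sorted[2] = pppppqqqppppqppppqp$
  sorted[3] = ppppqp$pppppqqqppppq
  sorted[4] = ppppqppppqp$pppppqqq
  sorted[5] = ppppqqqppppqppppqp$p
  sorted[6] = pppqp$pppppqqqppppqp
  sorted[7] = pppqppppqp$pppppqqqp
  sorted[8] = pppqqqppppqppppqp$pp
  sorted[9] = ppqp$pppppqqqppppqpp
  sorted[10] = ppqppppqp$pppppqqqpp
  sorted[11] = ppqqqppppqppppqp$ppp
  sorted[12] = pqp$pppppqqqppppqppp
  sorted[13] = pqppppqp$pppppqqqppp
  sorted[14] = pqqqppppqppppqp$pppp
  sorted[15] = qp$pppppqqqppppqpppp
  sorted[16] = qppppqp$pppppqqqpppp
  sorted[17] = qppppqppppqp$pppppqq
  sorted[18] = qqppppqppppqp$pppppq
  sorted[19] = qqqppppqppppqp$ppppp
sorted[4] = ppppqppppqp$pppppqqq

Answer: ppppqppppqp$pppppqqq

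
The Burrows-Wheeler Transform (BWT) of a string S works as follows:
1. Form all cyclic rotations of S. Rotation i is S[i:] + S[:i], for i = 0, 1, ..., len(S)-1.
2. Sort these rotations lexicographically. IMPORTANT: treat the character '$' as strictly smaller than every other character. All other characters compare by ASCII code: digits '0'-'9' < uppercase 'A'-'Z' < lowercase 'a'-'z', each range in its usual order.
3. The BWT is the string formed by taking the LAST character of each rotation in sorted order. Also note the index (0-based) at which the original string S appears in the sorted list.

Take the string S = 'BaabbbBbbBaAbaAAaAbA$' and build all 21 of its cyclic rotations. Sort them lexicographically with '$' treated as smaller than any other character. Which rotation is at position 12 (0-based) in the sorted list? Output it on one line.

Answer: aabbbBbbBaAbaAAaAbA$B

Derivation:
All 21 rotations (rotation i = S[i:]+S[:i]):
  rot[0] = BaabbbBbbBaAbaAAaAbA$
  rot[1] = aabbbBbbBaAbaAAaAbA$B
  rot[2] = abbbBbbBaAbaAAaAbA$Ba
  rot[3] = bbbBbbBaAbaAAaAbA$Baa
  rot[4] = bbBbbBaAbaAAaAbA$Baab
  rot[5] = bBbbBaAbaAAaAbA$Baabb
  rot[6] = BbbBaAbaAAaAbA$Baabbb
  rot[7] = bbBaAbaAAaAbA$BaabbbB
  rot[8] = bBaAbaAAaAbA$BaabbbBb
  rot[9] = BaAbaAAaAbA$BaabbbBbb
  rot[10] = aAbaAAaAbA$BaabbbBbbB
  rot[11] = AbaAAaAbA$BaabbbBbbBa
  rot[12] = baAAaAbA$BaabbbBbbBaA
  rot[13] = aAAaAbA$BaabbbBbbBaAb
  rot[14] = AAaAbA$BaabbbBbbBaAba
  rot[15] = AaAbA$BaabbbBbbBaAbaA
  rot[16] = aAbA$BaabbbBbbBaAbaAA
  rot[17] = AbA$BaabbbBbbBaAbaAAa
  rot[18] = bA$BaabbbBbbBaAbaAAaA
  rot[19] = A$BaabbbBbbBaAbaAAaAb
  rot[20] = $BaabbbBbbBaAbaAAaAbA
Sorted (with $ < everything):
  sorted[0] = $BaabbbBbbBaAbaAAaAbA
  sorted[1] = A$BaabbbBbbBaAbaAAaAb
  sorted[2] = AAaAbA$BaabbbBbbBaAba
  sorted[3] = AaAbA$BaabbbBbbBaAbaA
  sorted[4] = AbA$BaabbbBbbBaAbaAAa
  sorted[5] = AbaAAaAbA$BaabbbBbbBa
  sorted[6] = BaAbaAAaAbA$BaabbbBbb
  sorted[7] = BaabbbBbbBaAbaAAaAbA$
  sorted[8] = BbbBaAbaAAaAbA$Baabbb
  sorted[9] = aAAaAbA$BaabbbBbbBaAb
  sorted[10] = aAbA$BaabbbBbbBaAbaAA
  sorted[11] = aAbaAAaAbA$BaabbbBbbB
  sorted[12] = aabbbBbbBaAbaAAaAbA$B
  sorted[13] = abbbBbbBaAbaAAaAbA$Ba
  sorted[14] = bA$BaabbbBbbBaAbaAAaA
  sorted[15] = bBaAbaAAaAbA$BaabbbBb
  sorted[16] = bBbbBaAbaAAaAbA$Baabb
  sorted[17] = baAAaAbA$BaabbbBbbBaA
  sorted[18] = bbBaAbaAAaAbA$BaabbbB
  sorted[19] = bbBbbBaAbaAAaAbA$Baab
  sorted[20] = bbbBbbBaAbaAAaAbA$Baa
sorted[12] = aabbbBbbBaAbaAAaAbA$B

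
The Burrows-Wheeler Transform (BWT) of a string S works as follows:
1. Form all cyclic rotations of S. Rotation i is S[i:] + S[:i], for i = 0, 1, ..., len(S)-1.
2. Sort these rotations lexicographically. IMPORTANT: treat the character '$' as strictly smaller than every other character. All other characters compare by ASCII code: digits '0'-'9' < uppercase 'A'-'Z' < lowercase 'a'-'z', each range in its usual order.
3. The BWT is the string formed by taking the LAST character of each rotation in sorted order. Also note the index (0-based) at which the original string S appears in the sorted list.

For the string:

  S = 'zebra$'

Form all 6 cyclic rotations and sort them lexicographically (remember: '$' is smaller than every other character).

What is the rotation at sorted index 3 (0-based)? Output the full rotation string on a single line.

All 6 rotations (rotation i = S[i:]+S[:i]):
  rot[0] = zebra$
  rot[1] = ebra$z
  rot[2] = bra$ze
  rot[3] = ra$zeb
  rot[4] = a$zebr
  rot[5] = $zebra
Sorted (with $ < everything):
  sorted[0] = $zebra
  sorted[1] = a$zebr
  sorted[2] = bra$ze
  sorted[3] = ebra$z
  sorted[4] = ra$zeb
  sorted[5] = zebra$
sorted[3] = ebra$z

Answer: ebra$z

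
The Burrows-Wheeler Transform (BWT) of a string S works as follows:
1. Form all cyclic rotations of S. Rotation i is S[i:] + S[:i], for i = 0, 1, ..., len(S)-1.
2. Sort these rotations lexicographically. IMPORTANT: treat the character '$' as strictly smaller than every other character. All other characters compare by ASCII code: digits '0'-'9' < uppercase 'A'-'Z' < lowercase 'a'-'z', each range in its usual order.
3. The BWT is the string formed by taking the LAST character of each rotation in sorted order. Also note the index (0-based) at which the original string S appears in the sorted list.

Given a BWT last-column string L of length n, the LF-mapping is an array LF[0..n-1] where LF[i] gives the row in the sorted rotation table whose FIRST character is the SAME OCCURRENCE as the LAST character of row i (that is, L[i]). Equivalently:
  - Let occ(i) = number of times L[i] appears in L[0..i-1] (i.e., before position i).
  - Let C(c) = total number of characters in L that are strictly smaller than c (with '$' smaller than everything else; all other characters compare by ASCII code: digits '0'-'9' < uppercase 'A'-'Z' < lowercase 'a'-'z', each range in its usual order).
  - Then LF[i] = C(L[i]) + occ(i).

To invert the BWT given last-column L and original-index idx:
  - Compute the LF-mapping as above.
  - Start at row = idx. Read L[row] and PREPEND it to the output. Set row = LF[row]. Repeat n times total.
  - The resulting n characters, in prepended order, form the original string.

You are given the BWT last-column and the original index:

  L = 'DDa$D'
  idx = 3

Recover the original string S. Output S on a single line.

LF mapping: 1 2 4 0 3
Walk LF starting at row 3, prepending L[row]:
  step 1: row=3, L[3]='$', prepend. Next row=LF[3]=0
  step 2: row=0, L[0]='D', prepend. Next row=LF[0]=1
  step 3: row=1, L[1]='D', prepend. Next row=LF[1]=2
  step 4: row=2, L[2]='a', prepend. Next row=LF[2]=4
  step 5: row=4, L[4]='D', prepend. Next row=LF[4]=3
Reversed output: DaDD$

Answer: DaDD$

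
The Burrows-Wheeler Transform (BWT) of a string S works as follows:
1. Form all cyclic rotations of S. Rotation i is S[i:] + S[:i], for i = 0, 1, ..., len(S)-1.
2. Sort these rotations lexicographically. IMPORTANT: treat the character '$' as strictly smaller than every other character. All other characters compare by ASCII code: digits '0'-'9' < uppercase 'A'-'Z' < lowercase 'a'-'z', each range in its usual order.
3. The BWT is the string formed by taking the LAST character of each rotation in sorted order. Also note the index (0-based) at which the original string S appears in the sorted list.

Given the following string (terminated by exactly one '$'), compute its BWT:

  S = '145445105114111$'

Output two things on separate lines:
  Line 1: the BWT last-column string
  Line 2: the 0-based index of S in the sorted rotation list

Answer: 11151451$1541404
8

Derivation:
All 16 rotations (rotation i = S[i:]+S[:i]):
  rot[0] = 145445105114111$
  rot[1] = 45445105114111$1
  rot[2] = 5445105114111$14
  rot[3] = 445105114111$145
  rot[4] = 45105114111$1454
  rot[5] = 5105114111$14544
  rot[6] = 105114111$145445
  rot[7] = 05114111$1454451
  rot[8] = 5114111$14544510
  rot[9] = 114111$145445105
  rot[10] = 14111$1454451051
  rot[11] = 4111$14544510511
  rot[12] = 111$145445105114
  rot[13] = 11$1454451051141
  rot[14] = 1$14544510511411
  rot[15] = $145445105114111
Sorted (with $ < everything):
  sorted[0] = $145445105114111  (last char: '1')
  sorted[1] = 05114111$1454451  (last char: '1')
  sorted[2] = 1$14544510511411  (last char: '1')
  sorted[3] = 105114111$145445  (last char: '5')
  sorted[4] = 11$1454451051141  (last char: '1')
  sorted[5] = 111$145445105114  (last char: '4')
  sorted[6] = 114111$145445105  (last char: '5')
  sorted[7] = 14111$1454451051  (last char: '1')
  sorted[8] = 145445105114111$  (last char: '$')
  sorted[9] = 4111$14544510511  (last char: '1')
  sorted[10] = 445105114111$145  (last char: '5')
  sorted[11] = 45105114111$1454  (last char: '4')
  sorted[12] = 45445105114111$1  (last char: '1')
  sorted[13] = 5105114111$14544  (last char: '4')
  sorted[14] = 5114111$14544510  (last char: '0')
  sorted[15] = 5445105114111$14  (last char: '4')
Last column: 11151451$1541404
Original string S is at sorted index 8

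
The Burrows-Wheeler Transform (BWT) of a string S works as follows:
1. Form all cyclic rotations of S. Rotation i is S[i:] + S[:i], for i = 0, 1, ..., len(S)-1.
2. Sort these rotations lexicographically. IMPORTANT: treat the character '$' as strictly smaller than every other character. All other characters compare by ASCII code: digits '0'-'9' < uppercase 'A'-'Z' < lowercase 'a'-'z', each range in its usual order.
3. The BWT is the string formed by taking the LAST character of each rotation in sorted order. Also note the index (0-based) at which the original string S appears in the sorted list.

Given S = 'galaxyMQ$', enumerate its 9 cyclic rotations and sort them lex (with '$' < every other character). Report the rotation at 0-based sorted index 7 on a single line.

All 9 rotations (rotation i = S[i:]+S[:i]):
  rot[0] = galaxyMQ$
  rot[1] = alaxyMQ$g
  rot[2] = laxyMQ$ga
  rot[3] = axyMQ$gal
  rot[4] = xyMQ$gala
  rot[5] = yMQ$galax
  rot[6] = MQ$galaxy
  rot[7] = Q$galaxyM
  rot[8] = $galaxyMQ
Sorted (with $ < everything):
  sorted[0] = $galaxyMQ
  sorted[1] = MQ$galaxy
  sorted[2] = Q$galaxyM
  sorted[3] = alaxyMQ$g
  sorted[4] = axyMQ$gal
  sorted[5] = galaxyMQ$
  sorted[6] = laxyMQ$ga
  sorted[7] = xyMQ$gala
  sorted[8] = yMQ$galax
sorted[7] = xyMQ$gala

Answer: xyMQ$gala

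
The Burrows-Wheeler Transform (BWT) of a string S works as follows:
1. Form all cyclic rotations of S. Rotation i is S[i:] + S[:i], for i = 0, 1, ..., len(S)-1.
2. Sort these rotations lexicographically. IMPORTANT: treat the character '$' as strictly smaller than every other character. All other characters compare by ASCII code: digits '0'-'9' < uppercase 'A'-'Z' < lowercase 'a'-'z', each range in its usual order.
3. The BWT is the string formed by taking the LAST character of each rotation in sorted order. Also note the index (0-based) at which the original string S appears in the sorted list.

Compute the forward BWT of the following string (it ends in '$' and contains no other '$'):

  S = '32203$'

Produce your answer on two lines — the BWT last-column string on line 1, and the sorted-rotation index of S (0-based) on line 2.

Answer: 32230$
5

Derivation:
All 6 rotations (rotation i = S[i:]+S[:i]):
  rot[0] = 32203$
  rot[1] = 2203$3
  rot[2] = 203$32
  rot[3] = 03$322
  rot[4] = 3$3220
  rot[5] = $32203
Sorted (with $ < everything):
  sorted[0] = $32203  (last char: '3')
  sorted[1] = 03$322  (last char: '2')
  sorted[2] = 203$32  (last char: '2')
  sorted[3] = 2203$3  (last char: '3')
  sorted[4] = 3$3220  (last char: '0')
  sorted[5] = 32203$  (last char: '$')
Last column: 32230$
Original string S is at sorted index 5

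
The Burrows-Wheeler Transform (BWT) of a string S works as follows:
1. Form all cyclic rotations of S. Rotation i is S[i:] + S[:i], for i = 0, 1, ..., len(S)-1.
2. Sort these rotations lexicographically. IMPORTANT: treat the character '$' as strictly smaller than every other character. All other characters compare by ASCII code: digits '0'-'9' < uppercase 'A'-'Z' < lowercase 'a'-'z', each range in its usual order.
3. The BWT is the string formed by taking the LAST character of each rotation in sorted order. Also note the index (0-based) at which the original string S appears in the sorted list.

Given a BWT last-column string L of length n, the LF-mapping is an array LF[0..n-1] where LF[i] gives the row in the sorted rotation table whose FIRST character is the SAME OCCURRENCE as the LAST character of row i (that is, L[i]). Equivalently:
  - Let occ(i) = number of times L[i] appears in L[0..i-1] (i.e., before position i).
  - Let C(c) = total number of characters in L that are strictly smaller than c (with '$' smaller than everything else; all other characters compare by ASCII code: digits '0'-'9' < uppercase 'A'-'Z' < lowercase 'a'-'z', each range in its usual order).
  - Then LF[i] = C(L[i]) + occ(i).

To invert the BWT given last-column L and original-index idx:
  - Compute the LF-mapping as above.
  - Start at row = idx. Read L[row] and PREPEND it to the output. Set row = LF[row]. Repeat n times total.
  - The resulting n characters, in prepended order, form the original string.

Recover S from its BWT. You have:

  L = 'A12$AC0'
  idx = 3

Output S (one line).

Answer: 210CAA$

Derivation:
LF mapping: 4 2 3 0 5 6 1
Walk LF starting at row 3, prepending L[row]:
  step 1: row=3, L[3]='$', prepend. Next row=LF[3]=0
  step 2: row=0, L[0]='A', prepend. Next row=LF[0]=4
  step 3: row=4, L[4]='A', prepend. Next row=LF[4]=5
  step 4: row=5, L[5]='C', prepend. Next row=LF[5]=6
  step 5: row=6, L[6]='0', prepend. Next row=LF[6]=1
  step 6: row=1, L[1]='1', prepend. Next row=LF[1]=2
  step 7: row=2, L[2]='2', prepend. Next row=LF[2]=3
Reversed output: 210CAA$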